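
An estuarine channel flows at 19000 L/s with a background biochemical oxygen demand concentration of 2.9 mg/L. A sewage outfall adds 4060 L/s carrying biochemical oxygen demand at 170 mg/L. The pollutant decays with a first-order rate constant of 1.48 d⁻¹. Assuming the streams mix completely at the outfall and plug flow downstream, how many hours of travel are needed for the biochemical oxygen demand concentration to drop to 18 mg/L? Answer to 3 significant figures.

9.49 h

Mixed concentration C = ΣQC/ΣQ = (19000·2.900 + 4060·170.0) / 23060 = 745300/23060 = 32.32 mg/L.
32.32·exp(−k·t) = 18 → t = ln(32.32/18)/k = 34170 s = 9.492 h.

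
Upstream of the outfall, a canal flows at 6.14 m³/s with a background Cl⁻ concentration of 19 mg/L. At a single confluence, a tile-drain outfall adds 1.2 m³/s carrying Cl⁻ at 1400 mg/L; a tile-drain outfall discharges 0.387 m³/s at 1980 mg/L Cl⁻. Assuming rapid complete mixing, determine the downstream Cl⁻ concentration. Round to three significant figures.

332 mg/L

Mixed concentration C = ΣQC/ΣQ = (6.140·19.00 + 1.200·1400 + 0.3870·1980) / 7.727 = 2563/7.727 = 331.7 mg/L.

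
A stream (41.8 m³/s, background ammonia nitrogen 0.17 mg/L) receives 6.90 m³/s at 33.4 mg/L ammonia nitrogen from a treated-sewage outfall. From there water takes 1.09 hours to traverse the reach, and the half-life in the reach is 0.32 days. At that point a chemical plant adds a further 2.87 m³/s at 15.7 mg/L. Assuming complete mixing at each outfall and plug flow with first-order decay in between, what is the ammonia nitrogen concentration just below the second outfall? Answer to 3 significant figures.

5.05 mg/L

Mass balance: C = (41.80·0.1700 + 6.900·33.40) / 48.70 = 237.6/48.70 = 4.878 mg/L; combined flow 48.70 m³/s.
Half-life 0.32 d → k = ln 2 / 0.32 = 2.166 d⁻¹.
After decay, C = 4.878 × e^(−kt) = 4.878 × 0.9063 = 4.421 mg/L.
Second outfall: C = (48.70·4.421 + 2.870·15.70)/51.57 = 5.049 mg/L.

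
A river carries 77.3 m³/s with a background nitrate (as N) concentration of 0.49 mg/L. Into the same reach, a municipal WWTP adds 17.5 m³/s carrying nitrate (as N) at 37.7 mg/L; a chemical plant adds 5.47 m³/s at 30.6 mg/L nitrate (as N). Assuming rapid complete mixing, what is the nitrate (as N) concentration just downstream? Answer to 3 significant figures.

Mass balance: C = (77.30·0.4900 + 17.50·37.70 + 5.470·30.60) / 100.3 = 865.0/100.3 = 8.627 mg/L.

8.63 mg/L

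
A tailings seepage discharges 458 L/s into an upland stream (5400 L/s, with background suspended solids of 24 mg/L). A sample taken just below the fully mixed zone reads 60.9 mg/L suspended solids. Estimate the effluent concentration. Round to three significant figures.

Mass balance: 5400·24.00 + 458.0·Cₑ = 5858·60.90
→ Cₑ = (5858·60.90 − 5400·24.00) / 458.0 = 496.0 mg/L.

496 mg/L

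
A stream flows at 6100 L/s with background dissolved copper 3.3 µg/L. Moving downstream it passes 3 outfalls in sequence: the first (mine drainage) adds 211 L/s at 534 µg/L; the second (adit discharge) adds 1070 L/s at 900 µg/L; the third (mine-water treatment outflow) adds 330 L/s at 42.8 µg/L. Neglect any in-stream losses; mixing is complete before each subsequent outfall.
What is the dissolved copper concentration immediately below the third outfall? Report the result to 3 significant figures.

Outfall 1: combined Q = 6311 L/s; C = (6100·3.300 + 211.0·534.0)/6311 = 21.04 µg/L.
Outfall 2: combined Q = 7381 L/s; C = (6311·21.04 + 1070·900.0)/7381 = 148.5 µg/L.
Outfall 3: combined Q = 7711 L/s; C = (7381·148.5 + 330.0·42.80)/7711 = 143.9 µg/L.

144 µg/L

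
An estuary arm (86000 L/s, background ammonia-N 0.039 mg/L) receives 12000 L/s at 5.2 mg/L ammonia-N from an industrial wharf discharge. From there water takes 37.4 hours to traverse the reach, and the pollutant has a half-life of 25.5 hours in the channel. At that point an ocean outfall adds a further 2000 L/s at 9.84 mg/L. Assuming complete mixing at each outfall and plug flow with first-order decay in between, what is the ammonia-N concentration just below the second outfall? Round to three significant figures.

0.435 mg/L

After mixing, C = (86000·0.03900 + 12000·5.200) / 98000 = 65750/98000 = 0.6710 mg/L; combined flow 98000 L/s.
Half-life 25.5 h → k = ln 2 / 25.5 = 0.02718 h⁻¹ = 0.6524 d⁻¹.
After decay, C = 0.6710 × e^(−kt) = 0.6710 × 0.3618 = 0.2428 mg/L.
Second outfall: C = (98000·0.2428 + 2000·9.840)/100000 = 0.4347 mg/L.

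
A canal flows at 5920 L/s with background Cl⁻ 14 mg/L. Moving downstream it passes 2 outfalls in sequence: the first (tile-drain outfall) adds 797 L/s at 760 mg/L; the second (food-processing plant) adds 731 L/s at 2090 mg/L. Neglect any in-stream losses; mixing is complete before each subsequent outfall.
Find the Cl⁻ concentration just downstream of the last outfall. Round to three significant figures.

298 mg/L

Below outfall 1: Q → 6717 L/s, C = (5920·14.00 + 797.0·760.0)/6717 = 102.5 mg/L.
Below outfall 2: Q → 7448 L/s, C = (6717·102.5 + 731.0·2090)/7448 = 297.6 mg/L.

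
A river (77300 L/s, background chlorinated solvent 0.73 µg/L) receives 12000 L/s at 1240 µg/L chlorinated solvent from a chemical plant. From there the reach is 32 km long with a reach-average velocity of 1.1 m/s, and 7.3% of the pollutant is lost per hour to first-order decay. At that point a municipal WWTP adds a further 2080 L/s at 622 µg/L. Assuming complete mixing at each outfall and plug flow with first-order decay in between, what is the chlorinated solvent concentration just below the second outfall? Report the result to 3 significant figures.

103 µg/L

After mixing, C = (77300·0.7300 + 12000·1240) / 89300 = 14940000/89300 = 167.3 µg/L; combined flow 89300 L/s.
Travel time t = 32·1000 / 1.1 = 29090 s = 8.081 h.
7.3%/h lost → k = −ln(1 − 0.073) = 0.07580 h⁻¹.
First-order decay: C = 167.3·exp(−k·t) = 167.3·0.5420 = 90.65 µg/L.
Second outfall: C = (89300·90.65 + 2080·622.0)/91380 = 102.7 µg/L.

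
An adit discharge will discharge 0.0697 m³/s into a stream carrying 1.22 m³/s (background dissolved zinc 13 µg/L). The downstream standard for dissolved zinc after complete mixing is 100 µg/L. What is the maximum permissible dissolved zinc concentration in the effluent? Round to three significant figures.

At the limit, (Qr·Cr + Qe·Cₑ)/(Qr + Qe) = 100:
Cₑ = (1.290·100 − 1.220·13.00) / 0.06970 = 1623 µg/L.

1620 µg/L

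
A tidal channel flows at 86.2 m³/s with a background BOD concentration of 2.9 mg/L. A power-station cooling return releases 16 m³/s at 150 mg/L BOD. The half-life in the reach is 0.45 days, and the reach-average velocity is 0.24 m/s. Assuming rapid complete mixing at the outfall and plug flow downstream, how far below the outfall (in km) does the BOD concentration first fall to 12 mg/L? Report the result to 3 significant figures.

10.4 km

Mass balance: C = (86.20·2.900 + 16.00·150.0) / 102.2 = 2650/102.2 = 25.93 mg/L.
Half-life 0.45 d → k = ln 2 / 0.45 = 1.540 d⁻¹.
Set 25.93·exp(−k·t) = 12 → t = ln(25.93/12)/k = 43220 s = 12.00 h.
Distance = v·t = 0.24·43220 = 10370 m = 10.37 km.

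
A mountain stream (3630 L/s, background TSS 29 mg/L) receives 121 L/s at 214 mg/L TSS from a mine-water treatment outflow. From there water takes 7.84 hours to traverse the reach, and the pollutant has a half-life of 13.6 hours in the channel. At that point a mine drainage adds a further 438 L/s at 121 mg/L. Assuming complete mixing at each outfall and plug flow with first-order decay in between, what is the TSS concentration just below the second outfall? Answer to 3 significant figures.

33.6 mg/L

Mixed concentration C = ΣQC/ΣQ = (3630·29.00 + 121.0·214.0) / 3751 = 131200/3751 = 34.97 mg/L; combined flow 3751 L/s.
Half-life 13.6 h → k = ln 2 / 13.6 = 0.05097 h⁻¹ = 1.223 d⁻¹.
After decay, C = 34.97 × e^(−kt) = 34.97 × 0.6706 = 23.45 mg/L.
At the second outfall, C = (3751·23.45 + 438.0·121.0) / (3751 + 438.0) = 33.65 mg/L.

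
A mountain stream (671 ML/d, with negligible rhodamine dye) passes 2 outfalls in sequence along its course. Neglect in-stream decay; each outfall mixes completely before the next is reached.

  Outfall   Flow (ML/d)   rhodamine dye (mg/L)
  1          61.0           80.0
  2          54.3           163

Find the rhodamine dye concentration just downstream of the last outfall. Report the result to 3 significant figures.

17.5 mg/L

Below outfall 1: Q → 732.0 ML/d, C = (671.0·0 + 61.00·80.00)/732.0 = 6.667 mg/L.
Below outfall 2: Q → 786.3 ML/d, C = (732.0·6.667 + 54.30·163.0)/786.3 = 17.46 mg/L.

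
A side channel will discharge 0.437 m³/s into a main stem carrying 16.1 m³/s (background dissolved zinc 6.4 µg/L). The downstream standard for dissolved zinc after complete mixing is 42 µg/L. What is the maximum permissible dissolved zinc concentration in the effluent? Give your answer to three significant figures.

At the limit, (Qr·Cr + Qe·Cₑ)/(Qr + Qe) = 42:
Cₑ = (16.54·42 − 16.10·6.400) / 0.4370 = 1354 µg/L.

1350 µg/L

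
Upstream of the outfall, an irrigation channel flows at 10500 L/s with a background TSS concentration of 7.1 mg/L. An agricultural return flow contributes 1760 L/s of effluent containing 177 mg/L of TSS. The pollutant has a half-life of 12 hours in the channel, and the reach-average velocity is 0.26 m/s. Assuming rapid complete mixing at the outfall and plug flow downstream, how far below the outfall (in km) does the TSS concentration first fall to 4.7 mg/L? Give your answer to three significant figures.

Flow-weighted average: C = (10500·7.100 + 1760·177.0) / 12260 = 386100/12260 = 31.49 mg/L.
Half-life 12 h → k = ln 2 / 12 = 0.05776 h⁻¹ = 1.386 d⁻¹.
Set 31.49·exp(−k·t) = 4.7 → t = ln(31.49/4.7)/k = 118500 s = 32.93 h.
Distance = v·t = 0.26·118500 = 30820 m = 30.82 km.

30.8 km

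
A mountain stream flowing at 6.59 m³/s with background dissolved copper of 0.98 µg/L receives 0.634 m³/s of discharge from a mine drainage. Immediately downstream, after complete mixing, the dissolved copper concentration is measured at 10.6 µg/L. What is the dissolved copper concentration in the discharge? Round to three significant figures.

Mass balance: 6.590·0.9800 + 0.6340·Cₑ = 7.224·10.60
→ Cₑ = (7.224·10.60 − 6.590·0.9800) / 0.6340 = 110.6 µg/L.

111 µg/L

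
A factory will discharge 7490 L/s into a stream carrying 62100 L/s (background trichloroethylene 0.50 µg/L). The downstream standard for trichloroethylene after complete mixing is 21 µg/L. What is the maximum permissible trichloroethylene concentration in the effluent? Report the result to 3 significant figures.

At the limit, (Qr·Cr + Qe·Cₑ)/(Qr + Qe) = 21:
Cₑ = (69590·21 − 62100·0.5000) / 7490 = 191.0 µg/L.

191 µg/L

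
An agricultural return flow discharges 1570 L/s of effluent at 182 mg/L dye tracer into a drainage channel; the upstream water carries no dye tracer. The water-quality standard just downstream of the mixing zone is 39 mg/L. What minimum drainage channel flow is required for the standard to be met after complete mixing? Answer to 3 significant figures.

Set C_mix = 39: (Q·0 + 1570·182.0) / (Q + 1570) = 39
→ Q = 1570·(182.0 − 39)/(39 − 0) = 5757 L/s.

5760 L/s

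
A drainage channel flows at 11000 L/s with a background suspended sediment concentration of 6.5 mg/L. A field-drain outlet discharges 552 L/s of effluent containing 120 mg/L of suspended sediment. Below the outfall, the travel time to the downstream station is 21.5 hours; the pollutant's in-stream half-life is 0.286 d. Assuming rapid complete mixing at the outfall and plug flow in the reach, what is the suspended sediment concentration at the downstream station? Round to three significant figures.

Mixed concentration C = ΣQC/ΣQ = (11000·6.500 + 552.0·120.0) / 11550 = 137700/11550 = 11.92 mg/L.
Half-life 0.286 d → k = ln 2 / 0.286 = 2.424 d⁻¹.
Applying C = C₀e^(−kt): 11.92 × 0.1140 = 1.360 mg/L.

1.36 mg/L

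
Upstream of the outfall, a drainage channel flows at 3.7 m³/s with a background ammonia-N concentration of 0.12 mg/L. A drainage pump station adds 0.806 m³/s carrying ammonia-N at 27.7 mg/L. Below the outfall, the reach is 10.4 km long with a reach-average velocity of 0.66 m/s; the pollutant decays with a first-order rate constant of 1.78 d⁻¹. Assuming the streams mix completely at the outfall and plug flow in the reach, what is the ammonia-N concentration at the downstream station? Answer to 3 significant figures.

3.65 mg/L

Mixed concentration C = ΣQC/ΣQ = (3.700·0.1200 + 0.8060·27.70) / 4.506 = 22.77/4.506 = 5.053 mg/L.
Travel time t = 10.4·1000 / 0.66 = 15760 s = 4.377 h.
First-order decay: C = 5.053·exp(−k·t) = 5.053·0.7228 = 3.652 mg/L.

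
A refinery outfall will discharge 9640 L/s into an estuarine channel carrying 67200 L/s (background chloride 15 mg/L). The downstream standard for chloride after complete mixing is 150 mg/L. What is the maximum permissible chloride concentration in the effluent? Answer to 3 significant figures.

1090 mg/L

At the limit, (Qr·Cr + Qe·Cₑ)/(Qr + Qe) = 150:
Cₑ = (76840·150 − 67200·15.00) / 9640 = 1091 mg/L.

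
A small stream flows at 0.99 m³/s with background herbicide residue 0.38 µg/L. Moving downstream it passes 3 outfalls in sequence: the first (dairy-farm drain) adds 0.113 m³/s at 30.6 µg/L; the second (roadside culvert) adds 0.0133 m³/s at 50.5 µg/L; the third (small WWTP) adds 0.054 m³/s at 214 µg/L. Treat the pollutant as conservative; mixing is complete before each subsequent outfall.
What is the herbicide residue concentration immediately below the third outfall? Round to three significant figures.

Outfall 1: combined Q = 1.103 m³/s; C = (0.9900·0.3800 + 0.1130·30.60)/1.103 = 3.476 µg/L.
Outfall 2: combined Q = 1.116 m³/s; C = (1.103·3.476 + 0.01330·50.50)/1.116 = 4.036 µg/L.
Outfall 3: combined Q = 1.170 m³/s; C = (1.116·4.036 + 0.05400·214.0)/1.170 = 13.72 µg/L.

13.7 µg/L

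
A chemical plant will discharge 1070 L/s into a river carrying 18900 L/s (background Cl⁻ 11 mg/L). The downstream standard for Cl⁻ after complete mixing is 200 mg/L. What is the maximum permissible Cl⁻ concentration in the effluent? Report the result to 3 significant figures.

3540 mg/L

At the limit, (Qr·Cr + Qe·Cₑ)/(Qr + Qe) = 200:
Cₑ = (19970·200 − 18900·11.00) / 1070 = 3538 mg/L.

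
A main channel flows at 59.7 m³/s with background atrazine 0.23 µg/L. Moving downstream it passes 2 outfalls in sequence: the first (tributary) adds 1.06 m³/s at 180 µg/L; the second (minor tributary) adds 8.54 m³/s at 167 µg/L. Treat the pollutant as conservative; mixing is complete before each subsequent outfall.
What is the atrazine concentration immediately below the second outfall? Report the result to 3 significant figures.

After outfall 1: Q = 59.70 + 1.060 = 60.76 m³/s; C = (59.70·0.2300 + 1.060·180.0)/60.76 = 3.366 µg/L.
After outfall 2: Q = 60.76 + 8.540 = 69.30 m³/s; C = (60.76·3.366 + 8.540·167.0)/69.30 = 23.53 µg/L.

23.5 µg/L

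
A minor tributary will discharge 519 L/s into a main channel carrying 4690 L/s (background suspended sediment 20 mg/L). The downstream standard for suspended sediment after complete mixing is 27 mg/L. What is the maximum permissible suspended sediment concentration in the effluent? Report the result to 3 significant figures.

At the limit, (Qr·Cr + Qe·Cₑ)/(Qr + Qe) = 27:
Cₑ = (5209·27 − 4690·20.00) / 519.0 = 90.26 mg/L.

90.3 mg/L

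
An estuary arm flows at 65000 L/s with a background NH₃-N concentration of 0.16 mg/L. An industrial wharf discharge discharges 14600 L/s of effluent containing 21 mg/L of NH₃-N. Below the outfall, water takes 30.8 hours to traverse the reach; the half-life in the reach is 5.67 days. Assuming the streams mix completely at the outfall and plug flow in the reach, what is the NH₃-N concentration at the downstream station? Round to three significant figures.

Mixed concentration C = ΣQC/ΣQ = (65000·0.1600 + 14600·21.00) / 79600 = 317000/79600 = 3.982 mg/L.
Half-life 5.67 d → k = ln 2 / 5.67 = 0.1222 d⁻¹.
After decay, C = 3.982 × e^(−kt) = 3.982 × 0.8548 = 3.404 mg/L.

3.40 mg/L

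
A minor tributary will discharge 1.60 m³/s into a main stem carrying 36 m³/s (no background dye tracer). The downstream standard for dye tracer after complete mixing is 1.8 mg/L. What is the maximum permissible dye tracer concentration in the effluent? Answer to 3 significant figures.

42.3 mg/L

At the limit, (Qr·Cr + Qe·Cₑ)/(Qr + Qe) = 1.8:
Cₑ = (37.60·1.8 − 36.00·0) / 1.600 = 42.30 mg/L.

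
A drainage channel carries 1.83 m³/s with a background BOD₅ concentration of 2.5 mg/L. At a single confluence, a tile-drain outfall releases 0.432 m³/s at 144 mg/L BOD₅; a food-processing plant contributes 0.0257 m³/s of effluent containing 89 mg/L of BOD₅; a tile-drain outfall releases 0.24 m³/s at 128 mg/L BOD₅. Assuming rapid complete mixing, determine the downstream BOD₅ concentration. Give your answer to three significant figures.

After mixing, C = (1.830·2.500 + 0.4320·144.0 + 0.02570·89.00 + 0.2400·128.0) / 2.528 = 99.79/2.528 = 39.48 mg/L.

39.5 mg/L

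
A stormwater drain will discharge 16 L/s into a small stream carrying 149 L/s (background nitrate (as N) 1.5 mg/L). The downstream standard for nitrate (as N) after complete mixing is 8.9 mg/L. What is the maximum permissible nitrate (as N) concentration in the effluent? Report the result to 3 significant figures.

At the limit, (Qr·Cr + Qe·Cₑ)/(Qr + Qe) = 8.9:
Cₑ = (165.0·8.9 − 149.0·1.500) / 16.00 = 77.81 mg/L.

77.8 mg/L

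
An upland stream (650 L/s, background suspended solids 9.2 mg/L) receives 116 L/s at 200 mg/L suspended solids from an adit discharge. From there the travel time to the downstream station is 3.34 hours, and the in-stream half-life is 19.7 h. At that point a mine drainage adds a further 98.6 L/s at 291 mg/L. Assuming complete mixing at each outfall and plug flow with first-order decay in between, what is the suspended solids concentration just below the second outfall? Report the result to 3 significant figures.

63.2 mg/L

Mass balance: C = (650.0·9.200 + 116.0·200.0) / 766.0 = 29180/766.0 = 38.09 mg/L; combined flow 766.0 L/s.
Half-life 19.7 h → k = ln 2 / 19.7 = 0.03519 h⁻¹ = 0.8444 d⁻¹.
Applying C = C₀e^(−kt): 38.09 × 0.8891 = 33.87 mg/L.
Second outfall: C = (766.0·33.87 + 98.60·291.0)/864.6 = 63.19 mg/L.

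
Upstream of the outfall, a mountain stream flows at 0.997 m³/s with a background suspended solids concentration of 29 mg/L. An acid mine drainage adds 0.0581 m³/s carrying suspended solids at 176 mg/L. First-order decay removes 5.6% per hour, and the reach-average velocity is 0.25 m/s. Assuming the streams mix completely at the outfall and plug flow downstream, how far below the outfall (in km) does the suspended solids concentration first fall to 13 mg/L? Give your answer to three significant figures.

Conservation of mass: C = (0.9970·29.00 + 0.05810·176.0) / 1.055 = 39.14/1.055 = 37.09 mg/L.
5.6%/h lost → k = −ln(1 − 0.056) = 0.05763 h⁻¹.
Set 37.09·exp(−k·t) = 13 → t = ln(37.09/13)/k = 65500 s = 18.19 h.
Distance = v·t = 0.25·65500 = 16370 m = 16.37 km.

16.4 km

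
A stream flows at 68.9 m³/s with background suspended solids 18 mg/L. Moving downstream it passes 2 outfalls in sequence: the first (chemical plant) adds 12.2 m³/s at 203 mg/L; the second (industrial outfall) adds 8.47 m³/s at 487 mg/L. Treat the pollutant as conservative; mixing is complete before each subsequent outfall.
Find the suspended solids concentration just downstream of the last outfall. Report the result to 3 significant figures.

After outfall 1: Q = 68.90 + 12.20 = 81.10 m³/s; C = (68.90·18.00 + 12.20·203.0)/81.10 = 45.83 mg/L.
After outfall 2: Q = 81.10 + 8.470 = 89.57 m³/s; C = (81.10·45.83 + 8.470·487.0)/89.57 = 87.55 mg/L.

87.5 mg/L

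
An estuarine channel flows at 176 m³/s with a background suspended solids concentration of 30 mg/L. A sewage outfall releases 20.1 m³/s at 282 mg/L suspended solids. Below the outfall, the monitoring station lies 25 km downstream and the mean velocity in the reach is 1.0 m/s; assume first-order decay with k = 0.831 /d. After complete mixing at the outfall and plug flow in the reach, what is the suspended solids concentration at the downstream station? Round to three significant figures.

Mass balance: C = (176.0·30.00 + 20.10·282.0) / 196.1 = 10950/196.1 = 55.83 mg/L.
Travel time t = 25·1000 / 1.0 = 25000 s = 6.944 h.
First-order decay: C = 55.83·exp(−k·t) = 55.83·0.7863 = 43.90 mg/L.

43.9 mg/L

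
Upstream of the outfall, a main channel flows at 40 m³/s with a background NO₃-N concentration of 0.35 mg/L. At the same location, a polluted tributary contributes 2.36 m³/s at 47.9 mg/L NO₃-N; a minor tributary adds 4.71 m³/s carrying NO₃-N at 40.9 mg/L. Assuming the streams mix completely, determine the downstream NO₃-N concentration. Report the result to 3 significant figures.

6.79 mg/L

Flow-weighted average: C = (40.00·0.3500 + 2.360·47.90 + 4.710·40.90) / 47.07 = 319.7/47.07 = 6.792 mg/L.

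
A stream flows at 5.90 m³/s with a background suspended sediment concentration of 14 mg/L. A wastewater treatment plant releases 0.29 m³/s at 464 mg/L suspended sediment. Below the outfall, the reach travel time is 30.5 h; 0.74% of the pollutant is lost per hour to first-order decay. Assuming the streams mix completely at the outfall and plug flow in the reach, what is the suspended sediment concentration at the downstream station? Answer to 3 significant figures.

28.0 mg/L

Flow-weighted average: C = (5.900·14.00 + 0.2900·464.0) / 6.190 = 217.2/6.190 = 35.08 mg/L.
0.74%/h lost → k = −ln(1 − 0.0074) = 0.007428 h⁻¹.
After decay, C = 35.08 × e^(−kt) = 35.08 × 0.7973 = 27.97 mg/L.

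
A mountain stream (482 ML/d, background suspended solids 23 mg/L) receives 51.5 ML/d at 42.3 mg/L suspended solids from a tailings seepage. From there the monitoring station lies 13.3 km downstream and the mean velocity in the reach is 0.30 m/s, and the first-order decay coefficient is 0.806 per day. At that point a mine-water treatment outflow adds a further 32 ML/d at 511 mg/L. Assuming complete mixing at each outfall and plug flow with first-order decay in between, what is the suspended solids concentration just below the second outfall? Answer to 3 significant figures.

44.4 mg/L

Conservation of mass: C = (482.0·23.00 + 51.50·42.30) / 533.5 = 13260/533.5 = 24.86 mg/L; combined flow 533.5 ML/d.
Travel time t = 13.3·1000 / 0.30 = 44330 s = 12.31 h.
Decay over the reach: 24.86·exp(−kt) = 24.86·0.6613 = 16.44 mg/L.
At the second outfall, C = (533.5·16.44 + 32.00·511.0) / (533.5 + 32.00) = 44.43 mg/L.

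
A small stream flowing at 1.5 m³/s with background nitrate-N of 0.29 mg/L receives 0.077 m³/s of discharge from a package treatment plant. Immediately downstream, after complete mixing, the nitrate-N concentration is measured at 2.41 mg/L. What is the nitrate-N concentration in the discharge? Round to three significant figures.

Mass balance: 1.500·0.2900 + 0.07700·Cₑ = 1.577·2.410
→ Cₑ = (1.577·2.410 − 1.500·0.2900) / 0.07700 = 43.71 mg/L.

43.7 mg/L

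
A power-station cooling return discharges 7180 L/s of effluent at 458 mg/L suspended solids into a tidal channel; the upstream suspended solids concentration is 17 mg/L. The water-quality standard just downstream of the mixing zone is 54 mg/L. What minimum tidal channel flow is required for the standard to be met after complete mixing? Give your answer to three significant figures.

Set C_mix = 54: (Q·17.00 + 7180·458.0) / (Q + 7180) = 54
→ Q = 7180·(458.0 − 54)/(54 − 17.00) = 78400 L/s.

78400 L/s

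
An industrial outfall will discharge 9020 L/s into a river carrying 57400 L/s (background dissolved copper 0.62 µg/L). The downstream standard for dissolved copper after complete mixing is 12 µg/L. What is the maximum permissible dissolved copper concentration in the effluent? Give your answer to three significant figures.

84.4 µg/L

At the limit, (Qr·Cr + Qe·Cₑ)/(Qr + Qe) = 12:
Cₑ = (66420·12 − 57400·0.6200) / 9020 = 84.42 µg/L.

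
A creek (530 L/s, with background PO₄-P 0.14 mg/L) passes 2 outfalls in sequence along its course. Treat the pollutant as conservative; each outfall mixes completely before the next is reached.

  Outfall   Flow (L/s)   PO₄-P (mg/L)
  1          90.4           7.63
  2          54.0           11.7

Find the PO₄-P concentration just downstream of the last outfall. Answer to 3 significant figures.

Outfall 1: combined Q = 620.4 L/s; C = (530.0·0.1400 + 90.40·7.630)/620.4 = 1.231 mg/L.
Outfall 2: combined Q = 674.4 L/s; C = (620.4·1.231 + 54.00·11.70)/674.4 = 2.070 mg/L.

2.07 mg/L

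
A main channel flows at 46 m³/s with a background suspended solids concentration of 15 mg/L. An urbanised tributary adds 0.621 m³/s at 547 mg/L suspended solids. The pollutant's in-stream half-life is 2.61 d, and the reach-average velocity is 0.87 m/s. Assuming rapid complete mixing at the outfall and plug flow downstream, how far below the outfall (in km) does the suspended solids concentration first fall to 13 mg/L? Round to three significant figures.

150 km

Mass balance: C = (46.00·15.00 + 0.6210·547.0) / 46.62 = 1030/46.62 = 22.09 mg/L.
Half-life 2.61 d → k = ln 2 / 2.61 = 0.2656 d⁻¹.
Set 22.09·exp(−k·t) = 13 → t = ln(22.09/13)/k = 172400 s = 47.90 h.
Distance = v·t = 0.87·172400 = 150000 m = 150.0 km.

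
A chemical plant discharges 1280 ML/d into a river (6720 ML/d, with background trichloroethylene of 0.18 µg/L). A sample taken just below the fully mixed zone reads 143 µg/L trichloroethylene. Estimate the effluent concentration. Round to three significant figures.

Mass balance: 6720·0.1800 + 1280·Cₑ = 8000·143.0
→ Cₑ = (8000·143.0 − 6720·0.1800) / 1280 = 892.8 µg/L.

893 µg/L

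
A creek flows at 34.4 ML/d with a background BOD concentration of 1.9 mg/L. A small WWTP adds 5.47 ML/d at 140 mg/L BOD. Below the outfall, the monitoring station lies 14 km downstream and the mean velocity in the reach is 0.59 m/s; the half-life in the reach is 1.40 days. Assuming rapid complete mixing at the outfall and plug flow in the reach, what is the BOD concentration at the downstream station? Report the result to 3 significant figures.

18.2 mg/L

Conservation of mass: C = (34.40·1.900 + 5.470·140.0) / 39.87 = 831.2/39.87 = 20.85 mg/L.
Travel time t = 14·1000 / 0.59 = 23730 s = 6.591 h.
Half-life 1.40 d → k = ln 2 / 1.40 = 0.4951 d⁻¹.
After decay, C = 20.85 × e^(−kt) = 20.85 × 0.8729 = 18.20 mg/L.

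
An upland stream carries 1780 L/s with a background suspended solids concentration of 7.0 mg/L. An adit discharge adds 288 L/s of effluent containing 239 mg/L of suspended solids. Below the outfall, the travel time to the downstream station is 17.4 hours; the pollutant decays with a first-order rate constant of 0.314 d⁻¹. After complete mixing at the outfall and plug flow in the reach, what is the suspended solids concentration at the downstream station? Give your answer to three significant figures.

31.3 mg/L

Mass balance: C = (1780·7.000 + 288.0·239.0) / 2068 = 81290/2068 = 39.31 mg/L.
Decay over the reach: 39.31·exp(−kt) = 39.31·0.7964 = 31.31 mg/L.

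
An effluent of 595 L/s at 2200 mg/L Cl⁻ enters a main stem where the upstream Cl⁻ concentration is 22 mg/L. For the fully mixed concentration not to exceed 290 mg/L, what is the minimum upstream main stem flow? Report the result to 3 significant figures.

4240 L/s

Set C_mix = 290: (Q·22.00 + 595.0·2200) / (Q + 595.0) = 290
→ Q = 595.0·(2200 − 290)/(290 − 22.00) = 4240 L/s.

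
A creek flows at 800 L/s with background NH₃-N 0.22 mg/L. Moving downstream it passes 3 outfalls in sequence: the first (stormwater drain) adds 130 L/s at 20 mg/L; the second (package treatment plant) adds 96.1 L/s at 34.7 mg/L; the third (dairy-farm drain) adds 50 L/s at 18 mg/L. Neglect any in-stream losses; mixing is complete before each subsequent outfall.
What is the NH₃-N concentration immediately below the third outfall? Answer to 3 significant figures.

After outfall 1: Q = 800.0 + 130.0 = 930.0 L/s; C = (800.0·0.2200 + 130.0·20.00)/930.0 = 2.985 mg/L.
After outfall 2: Q = 930.0 + 96.10 = 1026 L/s; C = (930.0·2.985 + 96.10·34.70)/1026 = 5.955 mg/L.
After outfall 3: Q = 1026 + 50.00 = 1076 L/s; C = (1026·5.955 + 50.00·18.00)/1076 = 6.515 mg/L.

6.51 mg/L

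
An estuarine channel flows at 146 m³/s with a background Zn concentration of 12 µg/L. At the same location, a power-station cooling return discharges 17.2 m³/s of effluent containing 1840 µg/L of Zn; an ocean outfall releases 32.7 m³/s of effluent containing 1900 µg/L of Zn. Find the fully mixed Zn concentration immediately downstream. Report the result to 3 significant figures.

488 µg/L

Mass balance: C = (146.0·12.00 + 17.20·1840 + 32.70·1900) / 195.9 = 95530/195.9 = 487.6 µg/L.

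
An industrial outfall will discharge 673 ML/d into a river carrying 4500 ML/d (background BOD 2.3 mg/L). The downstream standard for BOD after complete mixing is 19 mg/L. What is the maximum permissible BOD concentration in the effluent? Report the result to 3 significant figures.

131 mg/L

At the limit, (Qr·Cr + Qe·Cₑ)/(Qr + Qe) = 19:
Cₑ = (5173·19 − 4500·2.300) / 673.0 = 130.7 mg/L.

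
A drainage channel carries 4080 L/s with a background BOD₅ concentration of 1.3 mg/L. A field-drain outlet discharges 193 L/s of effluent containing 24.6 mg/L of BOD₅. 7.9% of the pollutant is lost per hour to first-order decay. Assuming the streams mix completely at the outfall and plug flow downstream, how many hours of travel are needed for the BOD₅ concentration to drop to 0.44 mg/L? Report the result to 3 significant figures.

Mixed concentration C = ΣQC/ΣQ = (4080·1.300 + 193.0·24.60) / 4273 = 10050/4273 = 2.352 mg/L.
7.9%/h lost → k = −ln(1 − 0.079) = 0.08230 h⁻¹.
2.352·exp(−k·t) = 0.44 → t = ln(2.352/0.44)/k = 73330 s = 20.37 h.

20.4 h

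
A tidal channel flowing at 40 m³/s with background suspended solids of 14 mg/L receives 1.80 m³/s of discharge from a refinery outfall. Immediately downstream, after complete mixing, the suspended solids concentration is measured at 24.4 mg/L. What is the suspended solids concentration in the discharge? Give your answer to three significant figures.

Mass balance: 40.00·14.00 + 1.800·Cₑ = 41.80·24.40
→ Cₑ = (41.80·24.40 − 40.00·14.00) / 1.800 = 255.5 mg/L.

256 mg/L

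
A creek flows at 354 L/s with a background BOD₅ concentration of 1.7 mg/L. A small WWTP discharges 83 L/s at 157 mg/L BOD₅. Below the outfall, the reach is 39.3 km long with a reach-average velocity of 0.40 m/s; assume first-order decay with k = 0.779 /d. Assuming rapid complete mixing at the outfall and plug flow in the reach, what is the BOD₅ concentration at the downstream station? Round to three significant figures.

Conservation of mass: C = (354.0·1.700 + 83.00·157.0) / 437.0 = 13630/437.0 = 31.20 mg/L.
Travel time t = 39.3·1000 / 0.40 = 98250 s = 27.29 h.
After decay, C = 31.20 × e^(−kt) = 31.20 × 0.4124 = 12.86 mg/L.

12.9 mg/L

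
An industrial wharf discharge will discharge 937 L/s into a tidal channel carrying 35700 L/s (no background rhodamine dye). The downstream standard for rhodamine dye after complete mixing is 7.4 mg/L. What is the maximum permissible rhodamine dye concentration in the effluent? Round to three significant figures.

289 mg/L

At the limit, (Qr·Cr + Qe·Cₑ)/(Qr + Qe) = 7.4:
Cₑ = (36640·7.4 − 35700·0) / 937.0 = 289.3 mg/L.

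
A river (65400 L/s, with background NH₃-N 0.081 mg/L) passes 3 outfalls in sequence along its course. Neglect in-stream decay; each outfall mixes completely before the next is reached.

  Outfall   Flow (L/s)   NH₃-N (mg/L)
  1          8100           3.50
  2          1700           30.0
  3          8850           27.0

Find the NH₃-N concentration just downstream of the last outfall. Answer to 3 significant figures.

3.85 mg/L

Below outfall 1: Q → 73500 L/s, C = (65400·0.08100 + 8100·3.500)/73500 = 0.4578 mg/L.
Below outfall 2: Q → 75200 L/s, C = (73500·0.4578 + 1700·30.00)/75200 = 1.126 mg/L.
Below outfall 3: Q → 84050 L/s, C = (75200·1.126 + 8850·27.00)/84050 = 3.850 mg/L.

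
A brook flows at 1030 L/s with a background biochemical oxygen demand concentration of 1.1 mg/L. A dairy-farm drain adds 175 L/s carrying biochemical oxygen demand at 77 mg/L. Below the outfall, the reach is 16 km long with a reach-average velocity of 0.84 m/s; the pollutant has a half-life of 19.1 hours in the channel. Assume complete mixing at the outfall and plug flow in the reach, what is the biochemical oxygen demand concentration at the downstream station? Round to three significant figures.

Mass balance: C = (1030·1.100 + 175.0·77.00) / 1205 = 14610/1205 = 12.12 mg/L.
Travel time t = 16·1000 / 0.84 = 19050 s = 5.291 h.
Half-life 19.1 h → k = ln 2 / 19.1 = 0.03629 h⁻¹ = 0.8710 d⁻¹.
After decay, C = 12.12 × e^(−kt) = 12.12 × 0.8253 = 10.00 mg/L.

10.0 mg/L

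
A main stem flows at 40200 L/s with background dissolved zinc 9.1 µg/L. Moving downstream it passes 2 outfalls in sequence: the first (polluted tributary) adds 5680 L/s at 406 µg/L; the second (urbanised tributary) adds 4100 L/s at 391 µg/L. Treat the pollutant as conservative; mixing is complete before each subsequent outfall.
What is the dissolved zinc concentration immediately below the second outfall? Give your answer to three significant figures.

Below outfall 1: Q → 45880 L/s, C = (40200·9.100 + 5680·406.0)/45880 = 58.24 µg/L.
Below outfall 2: Q → 49980 L/s, C = (45880·58.24 + 4100·391.0)/49980 = 85.53 µg/L.

85.5 µg/L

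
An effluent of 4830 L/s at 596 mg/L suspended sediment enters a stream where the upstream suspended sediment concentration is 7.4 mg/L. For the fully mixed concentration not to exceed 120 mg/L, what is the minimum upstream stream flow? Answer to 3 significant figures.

Set C_mix = 120: (Q·7.400 + 4830·596.0) / (Q + 4830) = 120
→ Q = 4830·(596.0 − 120)/(120 − 7.400) = 20420 L/s.

20400 L/s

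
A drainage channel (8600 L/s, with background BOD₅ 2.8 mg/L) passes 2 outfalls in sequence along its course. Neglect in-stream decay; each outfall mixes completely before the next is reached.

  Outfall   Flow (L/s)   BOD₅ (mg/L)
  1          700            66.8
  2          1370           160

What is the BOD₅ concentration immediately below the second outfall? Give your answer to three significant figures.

Outfall 1: combined Q = 9300 L/s; C = (8600·2.800 + 700.0·66.80)/9300 = 7.617 mg/L.
Outfall 2: combined Q = 10670 L/s; C = (9300·7.617 + 1370·160.0)/10670 = 27.18 mg/L.

27.2 mg/L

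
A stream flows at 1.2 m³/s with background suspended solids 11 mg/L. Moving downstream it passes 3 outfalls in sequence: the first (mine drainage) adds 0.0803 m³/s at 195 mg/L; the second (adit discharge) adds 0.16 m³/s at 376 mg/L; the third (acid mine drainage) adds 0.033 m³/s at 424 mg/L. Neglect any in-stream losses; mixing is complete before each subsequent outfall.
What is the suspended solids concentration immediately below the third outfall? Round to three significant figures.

69.9 mg/L

After outfall 1: Q = 1.200 + 0.08030 = 1.280 m³/s; C = (1.200·11.00 + 0.08030·195.0)/1.280 = 22.54 mg/L.
After outfall 2: Q = 1.280 + 0.1600 = 1.440 m³/s; C = (1.280·22.54 + 0.1600·376.0)/1.440 = 61.81 mg/L.
After outfall 3: Q = 1.440 + 0.03300 = 1.473 m³/s; C = (1.440·61.81 + 0.03300·424.0)/1.473 = 69.92 mg/L.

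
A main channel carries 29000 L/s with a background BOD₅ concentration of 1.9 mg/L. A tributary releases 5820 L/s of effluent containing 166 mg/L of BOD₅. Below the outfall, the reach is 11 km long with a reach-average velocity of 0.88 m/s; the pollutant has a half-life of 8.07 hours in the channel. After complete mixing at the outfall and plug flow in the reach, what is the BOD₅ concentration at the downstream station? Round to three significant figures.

21.8 mg/L

After mixing, C = (29000·1.900 + 5820·166.0) / 34820 = 1021000/34820 = 29.33 mg/L.
Travel time t = 11·1000 / 0.88 = 12500 s = 3.472 h.
Half-life 8.07 h → k = ln 2 / 8.07 = 0.08589 h⁻¹ = 2.061 d⁻¹.
Applying C = C₀e^(−kt): 29.33 × 0.7421 = 21.77 mg/L.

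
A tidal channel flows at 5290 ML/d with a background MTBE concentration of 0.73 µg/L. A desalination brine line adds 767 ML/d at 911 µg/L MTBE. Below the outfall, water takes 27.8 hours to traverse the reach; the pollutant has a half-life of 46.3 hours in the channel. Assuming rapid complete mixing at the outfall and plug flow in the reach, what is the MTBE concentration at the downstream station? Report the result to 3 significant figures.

76.5 µg/L

Conservation of mass: C = (5290·0.7300 + 767.0·911.0) / 6057 = 702600/6057 = 116.0 µg/L.
Half-life 46.3 h → k = ln 2 / 46.3 = 0.01497 h⁻¹ = 0.3593 d⁻¹.
Applying C = C₀e^(−kt): 116.0 × 0.6596 = 76.51 µg/L.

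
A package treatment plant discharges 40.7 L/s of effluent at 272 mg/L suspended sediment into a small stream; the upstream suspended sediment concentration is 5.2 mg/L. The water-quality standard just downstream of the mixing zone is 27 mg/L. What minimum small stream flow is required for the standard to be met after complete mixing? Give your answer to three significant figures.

Set C_mix = 27: (Q·5.200 + 40.70·272.0) / (Q + 40.70) = 27
→ Q = 40.70·(272.0 − 27)/(27 − 5.200) = 457.4 L/s.

457 L/s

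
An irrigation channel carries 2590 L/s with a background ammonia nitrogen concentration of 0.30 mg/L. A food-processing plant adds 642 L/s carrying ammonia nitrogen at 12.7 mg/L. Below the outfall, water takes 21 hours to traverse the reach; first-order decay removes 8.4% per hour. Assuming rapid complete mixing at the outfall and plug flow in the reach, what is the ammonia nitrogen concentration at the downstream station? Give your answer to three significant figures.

After mixing, C = (2590·0.3000 + 642.0·12.70) / 3232 = 8930/3232 = 2.763 mg/L.
8.4%/h lost → k = −ln(1 − 0.084) = 0.08774 h⁻¹.
After decay, C = 2.763 × e^(−kt) = 2.763 × 0.1584 = 0.4377 mg/L.

0.438 mg/L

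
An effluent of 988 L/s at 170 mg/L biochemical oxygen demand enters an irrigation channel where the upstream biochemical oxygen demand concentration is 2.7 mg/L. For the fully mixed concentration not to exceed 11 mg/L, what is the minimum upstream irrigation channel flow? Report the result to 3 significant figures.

Set C_mix = 11: (Q·2.700 + 988.0·170.0) / (Q + 988.0) = 11
→ Q = 988.0·(170.0 − 11)/(11 − 2.700) = 18930 L/s.

18900 L/s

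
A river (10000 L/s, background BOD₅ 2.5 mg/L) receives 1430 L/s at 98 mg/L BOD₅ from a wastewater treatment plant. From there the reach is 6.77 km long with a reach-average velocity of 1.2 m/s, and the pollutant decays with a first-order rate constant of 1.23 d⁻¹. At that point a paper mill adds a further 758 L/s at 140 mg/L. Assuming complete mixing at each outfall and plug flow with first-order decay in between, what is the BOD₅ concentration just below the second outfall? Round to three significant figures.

Conservation of mass: C = (10000·2.500 + 1430·98.00) / 11430 = 165100/11430 = 14.45 mg/L; combined flow 11430 L/s.
Travel time t = 6.77·1000 / 1.2 = 5642 s = 1.567 h.
Applying C = C₀e^(−kt): 14.45 × 0.9228 = 13.33 mg/L.
At the second outfall, C = (11430·13.33 + 758.0·140.0) / (11430 + 758.0) = 21.21 mg/L.

21.2 mg/L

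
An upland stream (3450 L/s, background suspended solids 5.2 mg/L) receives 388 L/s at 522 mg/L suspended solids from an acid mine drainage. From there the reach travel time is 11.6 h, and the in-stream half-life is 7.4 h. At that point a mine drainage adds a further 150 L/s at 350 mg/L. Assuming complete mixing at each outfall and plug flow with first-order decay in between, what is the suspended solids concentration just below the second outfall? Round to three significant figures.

Flow-weighted average: C = (3450·5.200 + 388.0·522.0) / 3838 = 220500/3838 = 57.45 mg/L; combined flow 3838 L/s.
Half-life 7.4 h → k = ln 2 / 7.4 = 0.09367 h⁻¹ = 2.248 d⁻¹.
Decay over the reach: 57.45·exp(−kt) = 57.45·0.3374 = 19.38 mg/L.
Second outfall: C = (3838·19.38 + 150.0·350.0)/3988 = 31.82 mg/L.

31.8 mg/L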